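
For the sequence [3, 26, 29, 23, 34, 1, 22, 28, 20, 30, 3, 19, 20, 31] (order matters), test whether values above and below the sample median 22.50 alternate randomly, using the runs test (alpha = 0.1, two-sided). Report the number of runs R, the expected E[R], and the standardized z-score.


Step 1: Compute median = 22.50; label A = above, B = below.
Labels in order: BAAAABBABABBBA  (n_A = 7, n_B = 7)
Step 2: Count runs R = 8.
Step 3: Under H0 (random ordering), E[R] = 2*n_A*n_B/(n_A+n_B) + 1 = 2*7*7/14 + 1 = 8.0000.
        Var[R] = 2*n_A*n_B*(2*n_A*n_B - n_A - n_B) / ((n_A+n_B)^2 * (n_A+n_B-1)) = 8232/2548 = 3.2308.
        SD[R] = 1.7974.
Step 4: R = E[R], so z = 0 with no continuity correction.
Step 5: Two-sided p-value via normal approximation = 2*(1 - Phi(|z|)) = 1.000000.
Step 6: alpha = 0.1. fail to reject H0.

R = 8, z = 0.0000, p = 1.000000, fail to reject H0.


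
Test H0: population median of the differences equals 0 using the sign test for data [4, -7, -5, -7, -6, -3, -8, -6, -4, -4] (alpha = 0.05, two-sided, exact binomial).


Step 1: Discard zero differences. Original n = 10; n_eff = number of nonzero differences = 10.
Nonzero differences (with sign): +4, -7, -5, -7, -6, -3, -8, -6, -4, -4
Step 2: Count signs: positive = 1, negative = 9.
Step 3: Under H0: P(positive) = 0.5, so the number of positives S ~ Bin(10, 0.5).
Step 4: Two-sided exact p-value = sum of Bin(10,0.5) probabilities at or below the observed probability = 0.021484.
Step 5: alpha = 0.05. reject H0.

n_eff = 10, pos = 1, neg = 9, p = 0.021484, reject H0.


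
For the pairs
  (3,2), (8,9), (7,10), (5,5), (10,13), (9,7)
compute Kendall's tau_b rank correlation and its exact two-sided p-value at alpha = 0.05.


Step 1: Enumerate the 15 unordered pairs (i,j) with i<j and classify each by sign(x_j-x_i) * sign(y_j-y_i).
  (1,2):dx=+5,dy=+7->C; (1,3):dx=+4,dy=+8->C; (1,4):dx=+2,dy=+3->C; (1,5):dx=+7,dy=+11->C
  (1,6):dx=+6,dy=+5->C; (2,3):dx=-1,dy=+1->D; (2,4):dx=-3,dy=-4->C; (2,5):dx=+2,dy=+4->C
  (2,6):dx=+1,dy=-2->D; (3,4):dx=-2,dy=-5->C; (3,5):dx=+3,dy=+3->C; (3,6):dx=+2,dy=-3->D
  (4,5):dx=+5,dy=+8->C; (4,6):dx=+4,dy=+2->C; (5,6):dx=-1,dy=-6->C
Step 2: C = 12, D = 3, total pairs = 15.
Step 3: tau = (C - D)/(n(n-1)/2) = (12 - 3)/15 = 0.600000.
Step 4: Exact two-sided p-value (enumerate n! = 720 permutations of y under H0): p = 0.136111.
Step 5: alpha = 0.05. fail to reject H0.

tau_b = 0.6000 (C=12, D=3), p = 0.136111, fail to reject H0.


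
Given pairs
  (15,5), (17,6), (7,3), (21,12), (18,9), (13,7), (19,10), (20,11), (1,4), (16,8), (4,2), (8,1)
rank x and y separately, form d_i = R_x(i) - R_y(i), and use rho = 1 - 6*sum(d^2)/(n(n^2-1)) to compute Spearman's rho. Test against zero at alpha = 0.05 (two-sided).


Step 1: Rank x and y separately (midranks; no ties here).
rank(x): 15->6, 17->8, 7->3, 21->12, 18->9, 13->5, 19->10, 20->11, 1->1, 16->7, 4->2, 8->4
rank(y): 5->5, 6->6, 3->3, 12->12, 9->9, 7->7, 10->10, 11->11, 4->4, 8->8, 2->2, 1->1
Step 2: d_i = R_x(i) - R_y(i); compute d_i^2.
  (6-5)^2=1, (8-6)^2=4, (3-3)^2=0, (12-12)^2=0, (9-9)^2=0, (5-7)^2=4, (10-10)^2=0, (11-11)^2=0, (1-4)^2=9, (7-8)^2=1, (2-2)^2=0, (4-1)^2=9
sum(d^2) = 28.
Step 3: rho = 1 - 6*28 / (12*(12^2 - 1)) = 1 - 168/1716 = 0.902098.
Step 4: Under H0, t = rho * sqrt((n-2)/(1-rho^2)) = 6.6106 ~ t(10).
Step 5: Two-sided p-value from the t-distribution with 10 df = 0.000060.
Step 6: alpha = 0.05. reject H0.

rho = 0.9021, p = 0.000060, reject H0 at alpha = 0.05.


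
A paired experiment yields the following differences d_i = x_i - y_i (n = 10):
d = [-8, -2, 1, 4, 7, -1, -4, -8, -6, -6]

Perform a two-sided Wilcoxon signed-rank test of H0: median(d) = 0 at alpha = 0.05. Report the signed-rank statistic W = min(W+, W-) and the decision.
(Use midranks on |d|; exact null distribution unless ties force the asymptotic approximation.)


Step 1: Drop any zero differences (none here) and take |d_i|.
|d| = [8, 2, 1, 4, 7, 1, 4, 8, 6, 6]
Step 2: Midrank |d_i| (ties get averaged ranks).
ranks: |8|->9.5, |2|->3, |1|->1.5, |4|->4.5, |7|->8, |1|->1.5, |4|->4.5, |8|->9.5, |6|->6.5, |6|->6.5
Step 3: Attach original signs; sum ranks with positive sign and with negative sign.
W+ = 1.5 + 4.5 + 8 = 14
W- = 9.5 + 3 + 1.5 + 4.5 + 9.5 + 6.5 + 6.5 = 41
(Check: W+ + W- = 55 should equal n(n+1)/2 = 55.)
Step 4: Test statistic W = min(W+, W-) = 14.
Step 5: Ties in |d|, so use the tie-corrected normal approximation.
        E[W] = n(n+1)/4 = 10*11/4 = 27.5.
        Tie groups: |d|=1 (t=2), |d|=4 (t=2), |d|=6 (t=2), |d|=8 (t=2); sum(t^3 - t) = 24.
        Var[W] = n(n+1)(2n+1)/24 - sum(t^3-t)/48 = 2310/24 - 24/48 = 95.75.
        z = (W - E[W]) / sqrt(Var[W]) = (14 - 27.5) / 9.7852 = -1.3796.
        Two-sided p = 2*Phi(z) = 0.167699.
Step 6: alpha = 0.05. fail to reject H0.

W+ = 14, W- = 41, W = min = 14, p = 0.167699, fail to reject H0.


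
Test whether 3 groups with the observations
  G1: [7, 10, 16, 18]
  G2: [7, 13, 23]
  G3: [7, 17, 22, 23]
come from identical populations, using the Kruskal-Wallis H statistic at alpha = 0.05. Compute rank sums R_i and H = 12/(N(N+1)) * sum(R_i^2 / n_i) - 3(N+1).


Step 1: Combine all N = 11 observations and assign midranks.
sorted (value, group, rank): (7,G1,2), (7,G2,2), (7,G3,2), (10,G1,4), (13,G2,5), (16,G1,6), (17,G3,7), (18,G1,8), (22,G3,9), (23,G2,10.5), (23,G3,10.5)
Step 2: Sum ranks within each group.
R_1 = 20 (n_1 = 4)
R_2 = 17.5 (n_2 = 3)
R_3 = 28.5 (n_3 = 4)
Step 3: H = 12/(N(N+1)) * sum(R_i^2/n_i) - 3(N+1)
     = 12/(11*12) * (20^2/4 + 17.5^2/3 + 28.5^2/4) - 3*12
     = 0.090909 * 405.146 - 36
     = 0.831439.
Step 4: Ties present; correction factor C = 1 - 30/(11^3 - 11) = 0.977273. Corrected H = 0.831439 / 0.977273 = 0.850775.
Step 5: Under H0, H ~ chi^2(2); p-value = 0.653516.
Step 6: alpha = 0.05. fail to reject H0.

H = 0.8508, df = 2, p = 0.653516, fail to reject H0.


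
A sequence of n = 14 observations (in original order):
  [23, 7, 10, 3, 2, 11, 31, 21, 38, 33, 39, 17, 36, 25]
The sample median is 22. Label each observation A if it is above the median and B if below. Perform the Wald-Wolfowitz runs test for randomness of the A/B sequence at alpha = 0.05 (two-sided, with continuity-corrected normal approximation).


Step 1: Compute median = 22; label A = above, B = below.
Labels in order: ABBBBBABAAABAA  (n_A = 7, n_B = 7)
Step 2: Count runs R = 7.
Step 3: Under H0 (random ordering), E[R] = 2*n_A*n_B/(n_A+n_B) + 1 = 2*7*7/14 + 1 = 8.0000.
        Var[R] = 2*n_A*n_B*(2*n_A*n_B - n_A - n_B) / ((n_A+n_B)^2 * (n_A+n_B-1)) = 8232/2548 = 3.2308.
        SD[R] = 1.7974.
Step 4: Continuity-corrected z = (R + 0.5 - E[R]) / SD[R] = (7 + 0.5 - 8.0000) / 1.7974 = -0.2782.
Step 5: Two-sided p-value via normal approximation = 2*(1 - Phi(|z|)) = 0.780879.
Step 6: alpha = 0.05. fail to reject H0.

R = 7, z = -0.2782, p = 0.780879, fail to reject H0.


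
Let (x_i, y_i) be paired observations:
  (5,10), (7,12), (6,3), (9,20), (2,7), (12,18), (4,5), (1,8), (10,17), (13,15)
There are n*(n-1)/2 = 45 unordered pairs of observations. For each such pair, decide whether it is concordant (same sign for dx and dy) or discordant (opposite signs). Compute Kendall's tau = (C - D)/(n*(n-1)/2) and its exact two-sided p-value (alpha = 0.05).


Step 1: Enumerate the 45 unordered pairs (i,j) with i<j and classify each by sign(x_j-x_i) * sign(y_j-y_i).
  (1,2):dx=+2,dy=+2->C; (1,3):dx=+1,dy=-7->D; (1,4):dx=+4,dy=+10->C; (1,5):dx=-3,dy=-3->C
  (1,6):dx=+7,dy=+8->C; (1,7):dx=-1,dy=-5->C; (1,8):dx=-4,dy=-2->C; (1,9):dx=+5,dy=+7->C
  (1,10):dx=+8,dy=+5->C; (2,3):dx=-1,dy=-9->C; (2,4):dx=+2,dy=+8->C; (2,5):dx=-5,dy=-5->C
  (2,6):dx=+5,dy=+6->C; (2,7):dx=-3,dy=-7->C; (2,8):dx=-6,dy=-4->C; (2,9):dx=+3,dy=+5->C
  (2,10):dx=+6,dy=+3->C; (3,4):dx=+3,dy=+17->C; (3,5):dx=-4,dy=+4->D; (3,6):dx=+6,dy=+15->C
  (3,7):dx=-2,dy=+2->D; (3,8):dx=-5,dy=+5->D; (3,9):dx=+4,dy=+14->C; (3,10):dx=+7,dy=+12->C
  (4,5):dx=-7,dy=-13->C; (4,6):dx=+3,dy=-2->D; (4,7):dx=-5,dy=-15->C; (4,8):dx=-8,dy=-12->C
  (4,9):dx=+1,dy=-3->D; (4,10):dx=+4,dy=-5->D; (5,6):dx=+10,dy=+11->C; (5,7):dx=+2,dy=-2->D
  (5,8):dx=-1,dy=+1->D; (5,9):dx=+8,dy=+10->C; (5,10):dx=+11,dy=+8->C; (6,7):dx=-8,dy=-13->C
  (6,8):dx=-11,dy=-10->C; (6,9):dx=-2,dy=-1->C; (6,10):dx=+1,dy=-3->D; (7,8):dx=-3,dy=+3->D
  (7,9):dx=+6,dy=+12->C; (7,10):dx=+9,dy=+10->C; (8,9):dx=+9,dy=+9->C; (8,10):dx=+12,dy=+7->C
  (9,10):dx=+3,dy=-2->D
Step 2: C = 33, D = 12, total pairs = 45.
Step 3: tau = (C - D)/(n(n-1)/2) = (33 - 12)/45 = 0.466667.
Step 4: Exact two-sided p-value (enumerate n! = 3628800 permutations of y under H0): p = 0.072550.
Step 5: alpha = 0.05. fail to reject H0.

tau_b = 0.4667 (C=33, D=12), p = 0.072550, fail to reject H0.


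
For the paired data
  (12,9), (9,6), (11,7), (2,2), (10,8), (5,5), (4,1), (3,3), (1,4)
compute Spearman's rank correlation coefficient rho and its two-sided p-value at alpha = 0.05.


Step 1: Rank x and y separately (midranks; no ties here).
rank(x): 12->9, 9->6, 11->8, 2->2, 10->7, 5->5, 4->4, 3->3, 1->1
rank(y): 9->9, 6->6, 7->7, 2->2, 8->8, 5->5, 1->1, 3->3, 4->4
Step 2: d_i = R_x(i) - R_y(i); compute d_i^2.
  (9-9)^2=0, (6-6)^2=0, (8-7)^2=1, (2-2)^2=0, (7-8)^2=1, (5-5)^2=0, (4-1)^2=9, (3-3)^2=0, (1-4)^2=9
sum(d^2) = 20.
Step 3: rho = 1 - 6*20 / (9*(9^2 - 1)) = 1 - 120/720 = 0.833333.
Step 4: Under H0, t = rho * sqrt((n-2)/(1-rho^2)) = 3.9886 ~ t(7).
Step 5: Two-sided p-value from the t-distribution with 7 df = 0.005266.
Step 6: alpha = 0.05. reject H0.

rho = 0.8333, p = 0.005266, reject H0 at alpha = 0.05.


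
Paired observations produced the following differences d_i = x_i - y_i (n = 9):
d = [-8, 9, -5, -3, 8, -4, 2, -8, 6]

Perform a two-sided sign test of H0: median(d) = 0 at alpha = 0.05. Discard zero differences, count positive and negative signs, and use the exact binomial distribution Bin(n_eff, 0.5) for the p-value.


Step 1: Discard zero differences. Original n = 9; n_eff = number of nonzero differences = 9.
Nonzero differences (with sign): -8, +9, -5, -3, +8, -4, +2, -8, +6
Step 2: Count signs: positive = 4, negative = 5.
Step 3: Under H0: P(positive) = 0.5, so the number of positives S ~ Bin(9, 0.5).
Step 4: Two-sided exact p-value = sum of Bin(9,0.5) probabilities at or below the observed probability = 1.000000.
Step 5: alpha = 0.05. fail to reject H0.

n_eff = 9, pos = 4, neg = 5, p = 1.000000, fail to reject H0.


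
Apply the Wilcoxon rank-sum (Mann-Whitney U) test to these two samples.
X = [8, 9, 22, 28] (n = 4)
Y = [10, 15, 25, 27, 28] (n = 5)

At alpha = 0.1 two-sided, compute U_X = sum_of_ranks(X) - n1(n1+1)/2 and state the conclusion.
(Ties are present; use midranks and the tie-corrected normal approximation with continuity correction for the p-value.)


Step 1: Combine and sort all 9 observations; assign midranks.
sorted (value, group): (8,X), (9,X), (10,Y), (15,Y), (22,X), (25,Y), (27,Y), (28,X), (28,Y)
ranks: 8->1, 9->2, 10->3, 15->4, 22->5, 25->6, 27->7, 28->8.5, 28->8.5
Step 2: Rank sum for X: R1 = 1 + 2 + 5 + 8.5 = 16.5.
Step 3: U_X = R1 - n1(n1+1)/2 = 16.5 - 4*5/2 = 16.5 - 10 = 6.5.
       U_Y = n1*n2 - U_X = 20 - 6.5 = 13.5.
Step 4: Ties are present, so use the tie-corrected normal approximation (with continuity correction) for the p-value.
Step 5: p-value = 0.460558; compare to alpha = 0.1. fail to reject H0.

U_X = 6.5, p = 0.460558, fail to reject H0 at alpha = 0.1.


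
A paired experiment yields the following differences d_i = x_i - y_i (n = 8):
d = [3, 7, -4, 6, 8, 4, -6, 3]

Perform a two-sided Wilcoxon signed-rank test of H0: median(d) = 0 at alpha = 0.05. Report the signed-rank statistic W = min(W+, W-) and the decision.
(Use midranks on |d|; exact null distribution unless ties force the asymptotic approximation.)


Step 1: Drop any zero differences (none here) and take |d_i|.
|d| = [3, 7, 4, 6, 8, 4, 6, 3]
Step 2: Midrank |d_i| (ties get averaged ranks).
ranks: |3|->1.5, |7|->7, |4|->3.5, |6|->5.5, |8|->8, |4|->3.5, |6|->5.5, |3|->1.5
Step 3: Attach original signs; sum ranks with positive sign and with negative sign.
W+ = 1.5 + 7 + 5.5 + 8 + 3.5 + 1.5 = 27
W- = 3.5 + 5.5 = 9
(Check: W+ + W- = 36 should equal n(n+1)/2 = 36.)
Step 4: Test statistic W = min(W+, W-) = 9.
Step 5: Ties in |d|, so use the tie-corrected normal approximation.
        E[W] = n(n+1)/4 = 8*9/4 = 18.
        Tie groups: |d|=3 (t=2), |d|=4 (t=2), |d|=6 (t=2); sum(t^3 - t) = 18.
        Var[W] = n(n+1)(2n+1)/24 - sum(t^3-t)/48 = 1224/24 - 18/48 = 50.625.
        z = (W - E[W]) / sqrt(Var[W]) = (9 - 18) / 7.1151 = -1.2649.
        Two-sided p = 2*Phi(z) = 0.205903.
Step 6: alpha = 0.05. fail to reject H0.

W+ = 27, W- = 9, W = min = 9, p = 0.205903, fail to reject H0.


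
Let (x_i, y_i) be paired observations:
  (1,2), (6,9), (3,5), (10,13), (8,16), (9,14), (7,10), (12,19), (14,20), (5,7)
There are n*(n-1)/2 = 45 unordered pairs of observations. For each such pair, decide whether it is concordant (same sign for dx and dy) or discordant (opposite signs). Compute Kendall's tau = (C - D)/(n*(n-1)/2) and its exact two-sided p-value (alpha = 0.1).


Step 1: Enumerate the 45 unordered pairs (i,j) with i<j and classify each by sign(x_j-x_i) * sign(y_j-y_i).
  (1,2):dx=+5,dy=+7->C; (1,3):dx=+2,dy=+3->C; (1,4):dx=+9,dy=+11->C; (1,5):dx=+7,dy=+14->C
  (1,6):dx=+8,dy=+12->C; (1,7):dx=+6,dy=+8->C; (1,8):dx=+11,dy=+17->C; (1,9):dx=+13,dy=+18->C
  (1,10):dx=+4,dy=+5->C; (2,3):dx=-3,dy=-4->C; (2,4):dx=+4,dy=+4->C; (2,5):dx=+2,dy=+7->C
  (2,6):dx=+3,dy=+5->C; (2,7):dx=+1,dy=+1->C; (2,8):dx=+6,dy=+10->C; (2,9):dx=+8,dy=+11->C
  (2,10):dx=-1,dy=-2->C; (3,4):dx=+7,dy=+8->C; (3,5):dx=+5,dy=+11->C; (3,6):dx=+6,dy=+9->C
  (3,7):dx=+4,dy=+5->C; (3,8):dx=+9,dy=+14->C; (3,9):dx=+11,dy=+15->C; (3,10):dx=+2,dy=+2->C
  (4,5):dx=-2,dy=+3->D; (4,6):dx=-1,dy=+1->D; (4,7):dx=-3,dy=-3->C; (4,8):dx=+2,dy=+6->C
  (4,9):dx=+4,dy=+7->C; (4,10):dx=-5,dy=-6->C; (5,6):dx=+1,dy=-2->D; (5,7):dx=-1,dy=-6->C
  (5,8):dx=+4,dy=+3->C; (5,9):dx=+6,dy=+4->C; (5,10):dx=-3,dy=-9->C; (6,7):dx=-2,dy=-4->C
  (6,8):dx=+3,dy=+5->C; (6,9):dx=+5,dy=+6->C; (6,10):dx=-4,dy=-7->C; (7,8):dx=+5,dy=+9->C
  (7,9):dx=+7,dy=+10->C; (7,10):dx=-2,dy=-3->C; (8,9):dx=+2,dy=+1->C; (8,10):dx=-7,dy=-12->C
  (9,10):dx=-9,dy=-13->C
Step 2: C = 42, D = 3, total pairs = 45.
Step 3: tau = (C - D)/(n(n-1)/2) = (42 - 3)/45 = 0.866667.
Step 4: Exact two-sided p-value (enumerate n! = 3628800 permutations of y under H0): p = 0.000115.
Step 5: alpha = 0.1. reject H0.

tau_b = 0.8667 (C=42, D=3), p = 0.000115, reject H0.


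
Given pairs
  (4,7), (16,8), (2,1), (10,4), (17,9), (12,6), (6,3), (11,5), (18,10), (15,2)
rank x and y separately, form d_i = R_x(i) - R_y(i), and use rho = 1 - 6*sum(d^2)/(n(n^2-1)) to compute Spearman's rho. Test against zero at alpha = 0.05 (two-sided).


Step 1: Rank x and y separately (midranks; no ties here).
rank(x): 4->2, 16->8, 2->1, 10->4, 17->9, 12->6, 6->3, 11->5, 18->10, 15->7
rank(y): 7->7, 8->8, 1->1, 4->4, 9->9, 6->6, 3->3, 5->5, 10->10, 2->2
Step 2: d_i = R_x(i) - R_y(i); compute d_i^2.
  (2-7)^2=25, (8-8)^2=0, (1-1)^2=0, (4-4)^2=0, (9-9)^2=0, (6-6)^2=0, (3-3)^2=0, (5-5)^2=0, (10-10)^2=0, (7-2)^2=25
sum(d^2) = 50.
Step 3: rho = 1 - 6*50 / (10*(10^2 - 1)) = 1 - 300/990 = 0.696970.
Step 4: Under H0, t = rho * sqrt((n-2)/(1-rho^2)) = 2.7490 ~ t(8).
Step 5: Two-sided p-value from the t-distribution with 8 df = 0.025097.
Step 6: alpha = 0.05. reject H0.

rho = 0.6970, p = 0.025097, reject H0 at alpha = 0.05.


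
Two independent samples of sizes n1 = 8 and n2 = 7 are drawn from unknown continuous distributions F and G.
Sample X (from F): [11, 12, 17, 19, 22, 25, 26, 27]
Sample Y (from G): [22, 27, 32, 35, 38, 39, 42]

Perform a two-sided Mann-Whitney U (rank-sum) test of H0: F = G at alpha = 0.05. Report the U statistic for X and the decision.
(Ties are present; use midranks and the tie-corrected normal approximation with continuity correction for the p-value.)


Step 1: Combine and sort all 15 observations; assign midranks.
sorted (value, group): (11,X), (12,X), (17,X), (19,X), (22,X), (22,Y), (25,X), (26,X), (27,X), (27,Y), (32,Y), (35,Y), (38,Y), (39,Y), (42,Y)
ranks: 11->1, 12->2, 17->3, 19->4, 22->5.5, 22->5.5, 25->7, 26->8, 27->9.5, 27->9.5, 32->11, 35->12, 38->13, 39->14, 42->15
Step 2: Rank sum for X: R1 = 1 + 2 + 3 + 4 + 5.5 + 7 + 8 + 9.5 = 40.
Step 3: U_X = R1 - n1(n1+1)/2 = 40 - 8*9/2 = 40 - 36 = 4.
       U_Y = n1*n2 - U_X = 56 - 4 = 52.
Step 4: Ties are present, so use the tie-corrected normal approximation (with continuity correction) for the p-value.
Step 5: p-value = 0.006441; compare to alpha = 0.05. reject H0.

U_X = 4, p = 0.006441, reject H0 at alpha = 0.05.


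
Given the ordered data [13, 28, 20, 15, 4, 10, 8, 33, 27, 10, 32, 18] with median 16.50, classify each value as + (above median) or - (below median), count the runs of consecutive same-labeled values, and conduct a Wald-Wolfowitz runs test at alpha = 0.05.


Step 1: Compute median = 16.50; label A = above, B = below.
Labels in order: BAABBBBAABAA  (n_A = 6, n_B = 6)
Step 2: Count runs R = 6.
Step 3: Under H0 (random ordering), E[R] = 2*n_A*n_B/(n_A+n_B) + 1 = 2*6*6/12 + 1 = 7.0000.
        Var[R] = 2*n_A*n_B*(2*n_A*n_B - n_A - n_B) / ((n_A+n_B)^2 * (n_A+n_B-1)) = 4320/1584 = 2.7273.
        SD[R] = 1.6514.
Step 4: Continuity-corrected z = (R + 0.5 - E[R]) / SD[R] = (6 + 0.5 - 7.0000) / 1.6514 = -0.3028.
Step 5: Two-sided p-value via normal approximation = 2*(1 - Phi(|z|)) = 0.762069.
Step 6: alpha = 0.05. fail to reject H0.

R = 6, z = -0.3028, p = 0.762069, fail to reject H0.


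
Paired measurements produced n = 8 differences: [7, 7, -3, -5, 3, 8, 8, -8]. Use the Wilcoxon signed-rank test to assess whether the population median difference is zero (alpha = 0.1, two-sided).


Step 1: Drop any zero differences (none here) and take |d_i|.
|d| = [7, 7, 3, 5, 3, 8, 8, 8]
Step 2: Midrank |d_i| (ties get averaged ranks).
ranks: |7|->4.5, |7|->4.5, |3|->1.5, |5|->3, |3|->1.5, |8|->7, |8|->7, |8|->7
Step 3: Attach original signs; sum ranks with positive sign and with negative sign.
W+ = 4.5 + 4.5 + 1.5 + 7 + 7 = 24.5
W- = 1.5 + 3 + 7 = 11.5
(Check: W+ + W- = 36 should equal n(n+1)/2 = 36.)
Step 4: Test statistic W = min(W+, W-) = 11.5.
Step 5: Ties in |d|, so use the tie-corrected normal approximation.
        E[W] = n(n+1)/4 = 8*9/4 = 18.
        Tie groups: |d|=3 (t=2), |d|=7 (t=2), |d|=8 (t=3); sum(t^3 - t) = 36.
        Var[W] = n(n+1)(2n+1)/24 - sum(t^3-t)/48 = 1224/24 - 36/48 = 50.25.
        z = (W - E[W]) / sqrt(Var[W]) = (11.5 - 18) / 7.0887 = -0.9169.
        Two-sided p = 2*Phi(z) = 0.359169.
Step 6: alpha = 0.1. fail to reject H0.

W+ = 24.5, W- = 11.5, W = min = 11.5, p = 0.359169, fail to reject H0.


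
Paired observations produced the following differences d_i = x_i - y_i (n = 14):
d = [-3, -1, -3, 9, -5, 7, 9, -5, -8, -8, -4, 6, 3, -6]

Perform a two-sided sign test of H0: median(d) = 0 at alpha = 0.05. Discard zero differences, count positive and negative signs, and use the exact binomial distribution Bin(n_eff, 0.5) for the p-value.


Step 1: Discard zero differences. Original n = 14; n_eff = number of nonzero differences = 14.
Nonzero differences (with sign): -3, -1, -3, +9, -5, +7, +9, -5, -8, -8, -4, +6, +3, -6
Step 2: Count signs: positive = 5, negative = 9.
Step 3: Under H0: P(positive) = 0.5, so the number of positives S ~ Bin(14, 0.5).
Step 4: Two-sided exact p-value = sum of Bin(14,0.5) probabilities at or below the observed probability = 0.423950.
Step 5: alpha = 0.05. fail to reject H0.

n_eff = 14, pos = 5, neg = 9, p = 0.423950, fail to reject H0.


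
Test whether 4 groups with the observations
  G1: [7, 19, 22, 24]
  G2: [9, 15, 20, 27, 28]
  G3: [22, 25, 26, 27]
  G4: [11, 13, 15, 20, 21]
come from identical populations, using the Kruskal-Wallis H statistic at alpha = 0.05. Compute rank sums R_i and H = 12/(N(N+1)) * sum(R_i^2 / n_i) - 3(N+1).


Step 1: Combine all N = 18 observations and assign midranks.
sorted (value, group, rank): (7,G1,1), (9,G2,2), (11,G4,3), (13,G4,4), (15,G2,5.5), (15,G4,5.5), (19,G1,7), (20,G2,8.5), (20,G4,8.5), (21,G4,10), (22,G1,11.5), (22,G3,11.5), (24,G1,13), (25,G3,14), (26,G3,15), (27,G2,16.5), (27,G3,16.5), (28,G2,18)
Step 2: Sum ranks within each group.
R_1 = 32.5 (n_1 = 4)
R_2 = 50.5 (n_2 = 5)
R_3 = 57 (n_3 = 4)
R_4 = 31 (n_4 = 5)
Step 3: H = 12/(N(N+1)) * sum(R_i^2/n_i) - 3(N+1)
     = 12/(18*19) * (32.5^2/4 + 50.5^2/5 + 57^2/4 + 31^2/5) - 3*19
     = 0.035088 * 1778.56 - 57
     = 5.405702.
Step 4: Ties present; correction factor C = 1 - 24/(18^3 - 18) = 0.995872. Corrected H = 5.405702 / 0.995872 = 5.428109.
Step 5: Under H0, H ~ chi^2(3); p-value = 0.143002.
Step 6: alpha = 0.05. fail to reject H0.

H = 5.4281, df = 3, p = 0.143002, fail to reject H0.


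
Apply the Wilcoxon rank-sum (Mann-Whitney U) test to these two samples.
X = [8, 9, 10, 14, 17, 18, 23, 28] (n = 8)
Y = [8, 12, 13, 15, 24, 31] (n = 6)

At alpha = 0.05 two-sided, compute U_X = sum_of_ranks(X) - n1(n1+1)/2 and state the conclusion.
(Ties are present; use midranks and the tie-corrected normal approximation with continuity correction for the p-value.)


Step 1: Combine and sort all 14 observations; assign midranks.
sorted (value, group): (8,X), (8,Y), (9,X), (10,X), (12,Y), (13,Y), (14,X), (15,Y), (17,X), (18,X), (23,X), (24,Y), (28,X), (31,Y)
ranks: 8->1.5, 8->1.5, 9->3, 10->4, 12->5, 13->6, 14->7, 15->8, 17->9, 18->10, 23->11, 24->12, 28->13, 31->14
Step 2: Rank sum for X: R1 = 1.5 + 3 + 4 + 7 + 9 + 10 + 11 + 13 = 58.5.
Step 3: U_X = R1 - n1(n1+1)/2 = 58.5 - 8*9/2 = 58.5 - 36 = 22.5.
       U_Y = n1*n2 - U_X = 48 - 22.5 = 25.5.
Step 4: Ties are present, so use the tie-corrected normal approximation (with continuity correction) for the p-value.
Step 5: p-value = 0.897167; compare to alpha = 0.05. fail to reject H0.

U_X = 22.5, p = 0.897167, fail to reject H0 at alpha = 0.05.


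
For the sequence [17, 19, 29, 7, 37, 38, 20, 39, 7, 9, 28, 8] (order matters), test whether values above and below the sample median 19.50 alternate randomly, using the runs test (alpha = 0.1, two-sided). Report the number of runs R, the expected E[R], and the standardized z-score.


Step 1: Compute median = 19.50; label A = above, B = below.
Labels in order: BBABAAAABBAB  (n_A = 6, n_B = 6)
Step 2: Count runs R = 7.
Step 3: Under H0 (random ordering), E[R] = 2*n_A*n_B/(n_A+n_B) + 1 = 2*6*6/12 + 1 = 7.0000.
        Var[R] = 2*n_A*n_B*(2*n_A*n_B - n_A - n_B) / ((n_A+n_B)^2 * (n_A+n_B-1)) = 4320/1584 = 2.7273.
        SD[R] = 1.6514.
Step 4: R = E[R], so z = 0 with no continuity correction.
Step 5: Two-sided p-value via normal approximation = 2*(1 - Phi(|z|)) = 1.000000.
Step 6: alpha = 0.1. fail to reject H0.

R = 7, z = 0.0000, p = 1.000000, fail to reject H0.


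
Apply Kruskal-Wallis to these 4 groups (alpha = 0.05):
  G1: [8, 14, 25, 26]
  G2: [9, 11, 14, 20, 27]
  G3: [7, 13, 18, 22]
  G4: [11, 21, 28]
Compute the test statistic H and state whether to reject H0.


Step 1: Combine all N = 16 observations and assign midranks.
sorted (value, group, rank): (7,G3,1), (8,G1,2), (9,G2,3), (11,G2,4.5), (11,G4,4.5), (13,G3,6), (14,G1,7.5), (14,G2,7.5), (18,G3,9), (20,G2,10), (21,G4,11), (22,G3,12), (25,G1,13), (26,G1,14), (27,G2,15), (28,G4,16)
Step 2: Sum ranks within each group.
R_1 = 36.5 (n_1 = 4)
R_2 = 40 (n_2 = 5)
R_3 = 28 (n_3 = 4)
R_4 = 31.5 (n_4 = 3)
Step 3: H = 12/(N(N+1)) * sum(R_i^2/n_i) - 3(N+1)
     = 12/(16*17) * (36.5^2/4 + 40^2/5 + 28^2/4 + 31.5^2/3) - 3*17
     = 0.044118 * 1179.81 - 51
     = 1.050551.
Step 4: Ties present; correction factor C = 1 - 12/(16^3 - 16) = 0.997059. Corrected H = 1.050551 / 0.997059 = 1.053650.
Step 5: Under H0, H ~ chi^2(3); p-value = 0.788273.
Step 6: alpha = 0.05. fail to reject H0.

H = 1.0537, df = 3, p = 0.788273, fail to reject H0.


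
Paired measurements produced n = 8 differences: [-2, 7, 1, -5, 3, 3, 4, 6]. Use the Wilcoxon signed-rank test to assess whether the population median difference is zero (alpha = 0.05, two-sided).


Step 1: Drop any zero differences (none here) and take |d_i|.
|d| = [2, 7, 1, 5, 3, 3, 4, 6]
Step 2: Midrank |d_i| (ties get averaged ranks).
ranks: |2|->2, |7|->8, |1|->1, |5|->6, |3|->3.5, |3|->3.5, |4|->5, |6|->7
Step 3: Attach original signs; sum ranks with positive sign and with negative sign.
W+ = 8 + 1 + 3.5 + 3.5 + 5 + 7 = 28
W- = 2 + 6 = 8
(Check: W+ + W- = 36 should equal n(n+1)/2 = 36.)
Step 4: Test statistic W = min(W+, W-) = 8.
Step 5: Ties in |d|, so use the tie-corrected normal approximation.
        E[W] = n(n+1)/4 = 8*9/4 = 18.
        Tie groups: |d|=3 (t=2); sum(t^3 - t) = 6.
        Var[W] = n(n+1)(2n+1)/24 - sum(t^3-t)/48 = 1224/24 - 6/48 = 50.875.
        z = (W - E[W]) / sqrt(Var[W]) = (8 - 18) / 7.1327 = -1.4020.
        Two-sided p = 2*Phi(z) = 0.160915.
Step 6: alpha = 0.05. fail to reject H0.

W+ = 28, W- = 8, W = min = 8, p = 0.160915, fail to reject H0.


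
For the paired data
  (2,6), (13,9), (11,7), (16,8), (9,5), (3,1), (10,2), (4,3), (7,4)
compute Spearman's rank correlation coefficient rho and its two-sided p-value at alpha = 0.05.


Step 1: Rank x and y separately (midranks; no ties here).
rank(x): 2->1, 13->8, 11->7, 16->9, 9->5, 3->2, 10->6, 4->3, 7->4
rank(y): 6->6, 9->9, 7->7, 8->8, 5->5, 1->1, 2->2, 3->3, 4->4
Step 2: d_i = R_x(i) - R_y(i); compute d_i^2.
  (1-6)^2=25, (8-9)^2=1, (7-7)^2=0, (9-8)^2=1, (5-5)^2=0, (2-1)^2=1, (6-2)^2=16, (3-3)^2=0, (4-4)^2=0
sum(d^2) = 44.
Step 3: rho = 1 - 6*44 / (9*(9^2 - 1)) = 1 - 264/720 = 0.633333.
Step 4: Under H0, t = rho * sqrt((n-2)/(1-rho^2)) = 2.1653 ~ t(7).
Step 5: Two-sided p-value from the t-distribution with 7 df = 0.067086.
Step 6: alpha = 0.05. fail to reject H0.

rho = 0.6333, p = 0.067086, fail to reject H0 at alpha = 0.05.


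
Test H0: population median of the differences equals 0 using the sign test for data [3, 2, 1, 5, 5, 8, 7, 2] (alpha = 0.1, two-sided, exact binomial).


Step 1: Discard zero differences. Original n = 8; n_eff = number of nonzero differences = 8.
Nonzero differences (with sign): +3, +2, +1, +5, +5, +8, +7, +2
Step 2: Count signs: positive = 8, negative = 0.
Step 3: Under H0: P(positive) = 0.5, so the number of positives S ~ Bin(8, 0.5).
Step 4: Two-sided exact p-value = sum of Bin(8,0.5) probabilities at or below the observed probability = 0.007812.
Step 5: alpha = 0.1. reject H0.

n_eff = 8, pos = 8, neg = 0, p = 0.007812, reject H0.


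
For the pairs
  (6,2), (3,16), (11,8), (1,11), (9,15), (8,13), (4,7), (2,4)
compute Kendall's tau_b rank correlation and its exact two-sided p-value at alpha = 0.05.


Step 1: Enumerate the 28 unordered pairs (i,j) with i<j and classify each by sign(x_j-x_i) * sign(y_j-y_i).
  (1,2):dx=-3,dy=+14->D; (1,3):dx=+5,dy=+6->C; (1,4):dx=-5,dy=+9->D; (1,5):dx=+3,dy=+13->C
  (1,6):dx=+2,dy=+11->C; (1,7):dx=-2,dy=+5->D; (1,8):dx=-4,dy=+2->D; (2,3):dx=+8,dy=-8->D
  (2,4):dx=-2,dy=-5->C; (2,5):dx=+6,dy=-1->D; (2,6):dx=+5,dy=-3->D; (2,7):dx=+1,dy=-9->D
  (2,8):dx=-1,dy=-12->C; (3,4):dx=-10,dy=+3->D; (3,5):dx=-2,dy=+7->D; (3,6):dx=-3,dy=+5->D
  (3,7):dx=-7,dy=-1->C; (3,8):dx=-9,dy=-4->C; (4,5):dx=+8,dy=+4->C; (4,6):dx=+7,dy=+2->C
  (4,7):dx=+3,dy=-4->D; (4,8):dx=+1,dy=-7->D; (5,6):dx=-1,dy=-2->C; (5,7):dx=-5,dy=-8->C
  (5,8):dx=-7,dy=-11->C; (6,7):dx=-4,dy=-6->C; (6,8):dx=-6,dy=-9->C; (7,8):dx=-2,dy=-3->C
Step 2: C = 15, D = 13, total pairs = 28.
Step 3: tau = (C - D)/(n(n-1)/2) = (15 - 13)/28 = 0.071429.
Step 4: Exact two-sided p-value (enumerate n! = 40320 permutations of y under H0): p = 0.904861.
Step 5: alpha = 0.05. fail to reject H0.

tau_b = 0.0714 (C=15, D=13), p = 0.904861, fail to reject H0.


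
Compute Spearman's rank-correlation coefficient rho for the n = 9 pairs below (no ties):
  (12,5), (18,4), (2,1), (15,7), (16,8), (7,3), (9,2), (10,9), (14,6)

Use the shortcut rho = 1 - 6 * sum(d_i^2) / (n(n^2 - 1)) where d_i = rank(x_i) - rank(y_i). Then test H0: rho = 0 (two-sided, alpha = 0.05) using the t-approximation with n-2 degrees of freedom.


Step 1: Rank x and y separately (midranks; no ties here).
rank(x): 12->5, 18->9, 2->1, 15->7, 16->8, 7->2, 9->3, 10->4, 14->6
rank(y): 5->5, 4->4, 1->1, 7->7, 8->8, 3->3, 2->2, 9->9, 6->6
Step 2: d_i = R_x(i) - R_y(i); compute d_i^2.
  (5-5)^2=0, (9-4)^2=25, (1-1)^2=0, (7-7)^2=0, (8-8)^2=0, (2-3)^2=1, (3-2)^2=1, (4-9)^2=25, (6-6)^2=0
sum(d^2) = 52.
Step 3: rho = 1 - 6*52 / (9*(9^2 - 1)) = 1 - 312/720 = 0.566667.
Step 4: Under H0, t = rho * sqrt((n-2)/(1-rho^2)) = 1.8196 ~ t(7).
Step 5: Two-sided p-value from the t-distribution with 7 df = 0.111633.
Step 6: alpha = 0.05. fail to reject H0.

rho = 0.5667, p = 0.111633, fail to reject H0 at alpha = 0.05.


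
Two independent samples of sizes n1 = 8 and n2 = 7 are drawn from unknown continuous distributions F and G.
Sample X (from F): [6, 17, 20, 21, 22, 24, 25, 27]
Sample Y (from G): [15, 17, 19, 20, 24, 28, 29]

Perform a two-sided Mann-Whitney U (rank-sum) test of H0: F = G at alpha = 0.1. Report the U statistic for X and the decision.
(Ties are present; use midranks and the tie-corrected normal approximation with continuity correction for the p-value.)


Step 1: Combine and sort all 15 observations; assign midranks.
sorted (value, group): (6,X), (15,Y), (17,X), (17,Y), (19,Y), (20,X), (20,Y), (21,X), (22,X), (24,X), (24,Y), (25,X), (27,X), (28,Y), (29,Y)
ranks: 6->1, 15->2, 17->3.5, 17->3.5, 19->5, 20->6.5, 20->6.5, 21->8, 22->9, 24->10.5, 24->10.5, 25->12, 27->13, 28->14, 29->15
Step 2: Rank sum for X: R1 = 1 + 3.5 + 6.5 + 8 + 9 + 10.5 + 12 + 13 = 63.5.
Step 3: U_X = R1 - n1(n1+1)/2 = 63.5 - 8*9/2 = 63.5 - 36 = 27.5.
       U_Y = n1*n2 - U_X = 56 - 27.5 = 28.5.
Step 4: Ties are present, so use the tie-corrected normal approximation (with continuity correction) for the p-value.
Step 5: p-value = 1.000000; compare to alpha = 0.1. fail to reject H0.

U_X = 27.5, p = 1.000000, fail to reject H0 at alpha = 0.1.


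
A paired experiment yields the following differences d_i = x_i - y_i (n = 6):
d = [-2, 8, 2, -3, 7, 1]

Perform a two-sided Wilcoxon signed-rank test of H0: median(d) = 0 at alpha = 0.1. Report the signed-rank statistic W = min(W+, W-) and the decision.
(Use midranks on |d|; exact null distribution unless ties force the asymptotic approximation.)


Step 1: Drop any zero differences (none here) and take |d_i|.
|d| = [2, 8, 2, 3, 7, 1]
Step 2: Midrank |d_i| (ties get averaged ranks).
ranks: |2|->2.5, |8|->6, |2|->2.5, |3|->4, |7|->5, |1|->1
Step 3: Attach original signs; sum ranks with positive sign and with negative sign.
W+ = 6 + 2.5 + 5 + 1 = 14.5
W- = 2.5 + 4 = 6.5
(Check: W+ + W- = 21 should equal n(n+1)/2 = 21.)
Step 4: Test statistic W = min(W+, W-) = 6.5.
Step 5: Ties in |d|, so use the tie-corrected normal approximation.
        E[W] = n(n+1)/4 = 6*7/4 = 10.5.
        Tie groups: |d|=2 (t=2); sum(t^3 - t) = 6.
        Var[W] = n(n+1)(2n+1)/24 - sum(t^3-t)/48 = 546/24 - 6/48 = 22.625.
        z = (W - E[W]) / sqrt(Var[W]) = (6.5 - 10.5) / 4.7566 = -0.8409.
        Two-sided p = 2*Phi(z) = 0.400381.
Step 6: alpha = 0.1. fail to reject H0.

W+ = 14.5, W- = 6.5, W = min = 6.5, p = 0.400381, fail to reject H0.


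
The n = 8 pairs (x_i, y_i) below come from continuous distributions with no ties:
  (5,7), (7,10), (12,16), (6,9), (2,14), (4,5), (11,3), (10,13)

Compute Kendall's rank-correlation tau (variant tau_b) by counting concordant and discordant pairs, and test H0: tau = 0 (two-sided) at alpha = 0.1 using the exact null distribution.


Step 1: Enumerate the 28 unordered pairs (i,j) with i<j and classify each by sign(x_j-x_i) * sign(y_j-y_i).
  (1,2):dx=+2,dy=+3->C; (1,3):dx=+7,dy=+9->C; (1,4):dx=+1,dy=+2->C; (1,5):dx=-3,dy=+7->D
  (1,6):dx=-1,dy=-2->C; (1,7):dx=+6,dy=-4->D; (1,8):dx=+5,dy=+6->C; (2,3):dx=+5,dy=+6->C
  (2,4):dx=-1,dy=-1->C; (2,5):dx=-5,dy=+4->D; (2,6):dx=-3,dy=-5->C; (2,7):dx=+4,dy=-7->D
  (2,8):dx=+3,dy=+3->C; (3,4):dx=-6,dy=-7->C; (3,5):dx=-10,dy=-2->C; (3,6):dx=-8,dy=-11->C
  (3,7):dx=-1,dy=-13->C; (3,8):dx=-2,dy=-3->C; (4,5):dx=-4,dy=+5->D; (4,6):dx=-2,dy=-4->C
  (4,7):dx=+5,dy=-6->D; (4,8):dx=+4,dy=+4->C; (5,6):dx=+2,dy=-9->D; (5,7):dx=+9,dy=-11->D
  (5,8):dx=+8,dy=-1->D; (6,7):dx=+7,dy=-2->D; (6,8):dx=+6,dy=+8->C; (7,8):dx=-1,dy=+10->D
Step 2: C = 17, D = 11, total pairs = 28.
Step 3: tau = (C - D)/(n(n-1)/2) = (17 - 11)/28 = 0.214286.
Step 4: Exact two-sided p-value (enumerate n! = 40320 permutations of y under H0): p = 0.548413.
Step 5: alpha = 0.1. fail to reject H0.

tau_b = 0.2143 (C=17, D=11), p = 0.548413, fail to reject H0.


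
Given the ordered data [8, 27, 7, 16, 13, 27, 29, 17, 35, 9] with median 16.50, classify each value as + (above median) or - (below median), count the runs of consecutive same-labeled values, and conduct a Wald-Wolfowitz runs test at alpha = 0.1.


Step 1: Compute median = 16.50; label A = above, B = below.
Labels in order: BABBBAAAAB  (n_A = 5, n_B = 5)
Step 2: Count runs R = 5.
Step 3: Under H0 (random ordering), E[R] = 2*n_A*n_B/(n_A+n_B) + 1 = 2*5*5/10 + 1 = 6.0000.
        Var[R] = 2*n_A*n_B*(2*n_A*n_B - n_A - n_B) / ((n_A+n_B)^2 * (n_A+n_B-1)) = 2000/900 = 2.2222.
        SD[R] = 1.4907.
Step 4: Continuity-corrected z = (R + 0.5 - E[R]) / SD[R] = (5 + 0.5 - 6.0000) / 1.4907 = -0.3354.
Step 5: Two-sided p-value via normal approximation = 2*(1 - Phi(|z|)) = 0.737316.
Step 6: alpha = 0.1. fail to reject H0.

R = 5, z = -0.3354, p = 0.737316, fail to reject H0.


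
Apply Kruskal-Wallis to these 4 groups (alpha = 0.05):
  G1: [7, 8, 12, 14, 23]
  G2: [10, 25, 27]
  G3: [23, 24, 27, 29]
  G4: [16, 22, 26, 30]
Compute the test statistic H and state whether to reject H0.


Step 1: Combine all N = 16 observations and assign midranks.
sorted (value, group, rank): (7,G1,1), (8,G1,2), (10,G2,3), (12,G1,4), (14,G1,5), (16,G4,6), (22,G4,7), (23,G1,8.5), (23,G3,8.5), (24,G3,10), (25,G2,11), (26,G4,12), (27,G2,13.5), (27,G3,13.5), (29,G3,15), (30,G4,16)
Step 2: Sum ranks within each group.
R_1 = 20.5 (n_1 = 5)
R_2 = 27.5 (n_2 = 3)
R_3 = 47 (n_3 = 4)
R_4 = 41 (n_4 = 4)
Step 3: H = 12/(N(N+1)) * sum(R_i^2/n_i) - 3(N+1)
     = 12/(16*17) * (20.5^2/5 + 27.5^2/3 + 47^2/4 + 41^2/4) - 3*17
     = 0.044118 * 1308.63 - 51
     = 6.733824.
Step 4: Ties present; correction factor C = 1 - 12/(16^3 - 16) = 0.997059. Corrected H = 6.733824 / 0.997059 = 6.753687.
Step 5: Under H0, H ~ chi^2(3); p-value = 0.080177.
Step 6: alpha = 0.05. fail to reject H0.

H = 6.7537, df = 3, p = 0.080177, fail to reject H0.


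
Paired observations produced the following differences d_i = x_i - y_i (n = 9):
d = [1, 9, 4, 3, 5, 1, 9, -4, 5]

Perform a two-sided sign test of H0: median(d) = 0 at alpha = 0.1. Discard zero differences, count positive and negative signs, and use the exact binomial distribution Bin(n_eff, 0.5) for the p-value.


Step 1: Discard zero differences. Original n = 9; n_eff = number of nonzero differences = 9.
Nonzero differences (with sign): +1, +9, +4, +3, +5, +1, +9, -4, +5
Step 2: Count signs: positive = 8, negative = 1.
Step 3: Under H0: P(positive) = 0.5, so the number of positives S ~ Bin(9, 0.5).
Step 4: Two-sided exact p-value = sum of Bin(9,0.5) probabilities at or below the observed probability = 0.039062.
Step 5: alpha = 0.1. reject H0.

n_eff = 9, pos = 8, neg = 1, p = 0.039062, reject H0.


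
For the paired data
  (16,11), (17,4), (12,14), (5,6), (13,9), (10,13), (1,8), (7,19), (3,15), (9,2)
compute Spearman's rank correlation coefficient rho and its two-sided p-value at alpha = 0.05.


Step 1: Rank x and y separately (midranks; no ties here).
rank(x): 16->9, 17->10, 12->7, 5->3, 13->8, 10->6, 1->1, 7->4, 3->2, 9->5
rank(y): 11->6, 4->2, 14->8, 6->3, 9->5, 13->7, 8->4, 19->10, 15->9, 2->1
Step 2: d_i = R_x(i) - R_y(i); compute d_i^2.
  (9-6)^2=9, (10-2)^2=64, (7-8)^2=1, (3-3)^2=0, (8-5)^2=9, (6-7)^2=1, (1-4)^2=9, (4-10)^2=36, (2-9)^2=49, (5-1)^2=16
sum(d^2) = 194.
Step 3: rho = 1 - 6*194 / (10*(10^2 - 1)) = 1 - 1164/990 = -0.175758.
Step 4: Under H0, t = rho * sqrt((n-2)/(1-rho^2)) = -0.5050 ~ t(8).
Step 5: Two-sided p-value from the t-distribution with 8 df = 0.627188.
Step 6: alpha = 0.05. fail to reject H0.

rho = -0.1758, p = 0.627188, fail to reject H0 at alpha = 0.05.


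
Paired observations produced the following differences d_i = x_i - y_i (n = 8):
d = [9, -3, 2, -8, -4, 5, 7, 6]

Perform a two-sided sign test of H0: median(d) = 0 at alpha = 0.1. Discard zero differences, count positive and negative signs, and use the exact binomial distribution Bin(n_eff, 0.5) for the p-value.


Step 1: Discard zero differences. Original n = 8; n_eff = number of nonzero differences = 8.
Nonzero differences (with sign): +9, -3, +2, -8, -4, +5, +7, +6
Step 2: Count signs: positive = 5, negative = 3.
Step 3: Under H0: P(positive) = 0.5, so the number of positives S ~ Bin(8, 0.5).
Step 4: Two-sided exact p-value = sum of Bin(8,0.5) probabilities at or below the observed probability = 0.726562.
Step 5: alpha = 0.1. fail to reject H0.

n_eff = 8, pos = 5, neg = 3, p = 0.726562, fail to reject H0.


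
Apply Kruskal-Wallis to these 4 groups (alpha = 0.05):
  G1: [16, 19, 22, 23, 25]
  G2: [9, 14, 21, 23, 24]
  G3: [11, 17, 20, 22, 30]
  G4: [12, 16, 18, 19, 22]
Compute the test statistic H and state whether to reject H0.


Step 1: Combine all N = 20 observations and assign midranks.
sorted (value, group, rank): (9,G2,1), (11,G3,2), (12,G4,3), (14,G2,4), (16,G1,5.5), (16,G4,5.5), (17,G3,7), (18,G4,8), (19,G1,9.5), (19,G4,9.5), (20,G3,11), (21,G2,12), (22,G1,14), (22,G3,14), (22,G4,14), (23,G1,16.5), (23,G2,16.5), (24,G2,18), (25,G1,19), (30,G3,20)
Step 2: Sum ranks within each group.
R_1 = 64.5 (n_1 = 5)
R_2 = 51.5 (n_2 = 5)
R_3 = 54 (n_3 = 5)
R_4 = 40 (n_4 = 5)
Step 3: H = 12/(N(N+1)) * sum(R_i^2/n_i) - 3(N+1)
     = 12/(20*21) * (64.5^2/5 + 51.5^2/5 + 54^2/5 + 40^2/5) - 3*21
     = 0.028571 * 2265.7 - 63
     = 1.734286.
Step 4: Ties present; correction factor C = 1 - 42/(20^3 - 20) = 0.994737. Corrected H = 1.734286 / 0.994737 = 1.743462.
Step 5: Under H0, H ~ chi^2(3); p-value = 0.627315.
Step 6: alpha = 0.05. fail to reject H0.

H = 1.7435, df = 3, p = 0.627315, fail to reject H0.


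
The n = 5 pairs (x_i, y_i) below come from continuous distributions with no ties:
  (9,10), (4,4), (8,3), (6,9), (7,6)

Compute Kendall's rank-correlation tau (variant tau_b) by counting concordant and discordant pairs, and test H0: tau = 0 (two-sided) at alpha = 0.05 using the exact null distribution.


Step 1: Enumerate the 10 unordered pairs (i,j) with i<j and classify each by sign(x_j-x_i) * sign(y_j-y_i).
  (1,2):dx=-5,dy=-6->C; (1,3):dx=-1,dy=-7->C; (1,4):dx=-3,dy=-1->C; (1,5):dx=-2,dy=-4->C
  (2,3):dx=+4,dy=-1->D; (2,4):dx=+2,dy=+5->C; (2,5):dx=+3,dy=+2->C; (3,4):dx=-2,dy=+6->D
  (3,5):dx=-1,dy=+3->D; (4,5):dx=+1,dy=-3->D
Step 2: C = 6, D = 4, total pairs = 10.
Step 3: tau = (C - D)/(n(n-1)/2) = (6 - 4)/10 = 0.200000.
Step 4: Exact two-sided p-value (enumerate n! = 120 permutations of y under H0): p = 0.816667.
Step 5: alpha = 0.05. fail to reject H0.

tau_b = 0.2000 (C=6, D=4), p = 0.816667, fail to reject H0.


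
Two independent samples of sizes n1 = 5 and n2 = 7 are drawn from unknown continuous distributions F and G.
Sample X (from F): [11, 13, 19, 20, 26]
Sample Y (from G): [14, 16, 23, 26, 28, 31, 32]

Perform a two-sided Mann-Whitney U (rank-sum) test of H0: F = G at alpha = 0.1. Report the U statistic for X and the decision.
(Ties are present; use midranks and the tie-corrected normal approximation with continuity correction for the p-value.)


Step 1: Combine and sort all 12 observations; assign midranks.
sorted (value, group): (11,X), (13,X), (14,Y), (16,Y), (19,X), (20,X), (23,Y), (26,X), (26,Y), (28,Y), (31,Y), (32,Y)
ranks: 11->1, 13->2, 14->3, 16->4, 19->5, 20->6, 23->7, 26->8.5, 26->8.5, 28->10, 31->11, 32->12
Step 2: Rank sum for X: R1 = 1 + 2 + 5 + 6 + 8.5 = 22.5.
Step 3: U_X = R1 - n1(n1+1)/2 = 22.5 - 5*6/2 = 22.5 - 15 = 7.5.
       U_Y = n1*n2 - U_X = 35 - 7.5 = 27.5.
Step 4: Ties are present, so use the tie-corrected normal approximation (with continuity correction) for the p-value.
Step 5: p-value = 0.122225; compare to alpha = 0.1. fail to reject H0.

U_X = 7.5, p = 0.122225, fail to reject H0 at alpha = 0.1.


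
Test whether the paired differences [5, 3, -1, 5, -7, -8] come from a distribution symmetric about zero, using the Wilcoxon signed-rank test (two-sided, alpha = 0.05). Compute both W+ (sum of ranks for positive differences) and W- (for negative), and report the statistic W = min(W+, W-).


Step 1: Drop any zero differences (none here) and take |d_i|.
|d| = [5, 3, 1, 5, 7, 8]
Step 2: Midrank |d_i| (ties get averaged ranks).
ranks: |5|->3.5, |3|->2, |1|->1, |5|->3.5, |7|->5, |8|->6
Step 3: Attach original signs; sum ranks with positive sign and with negative sign.
W+ = 3.5 + 2 + 3.5 = 9
W- = 1 + 5 + 6 = 12
(Check: W+ + W- = 21 should equal n(n+1)/2 = 21.)
Step 4: Test statistic W = min(W+, W-) = 9.
Step 5: Ties in |d|, so use the tie-corrected normal approximation.
        E[W] = n(n+1)/4 = 6*7/4 = 10.5.
        Tie groups: |d|=5 (t=2); sum(t^3 - t) = 6.
        Var[W] = n(n+1)(2n+1)/24 - sum(t^3-t)/48 = 546/24 - 6/48 = 22.625.
        z = (W - E[W]) / sqrt(Var[W]) = (9 - 10.5) / 4.7566 = -0.3154.
        Two-sided p = 2*Phi(z) = 0.752494.
Step 6: alpha = 0.05. fail to reject H0.

W+ = 9, W- = 12, W = min = 9, p = 0.752494, fail to reject H0.
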